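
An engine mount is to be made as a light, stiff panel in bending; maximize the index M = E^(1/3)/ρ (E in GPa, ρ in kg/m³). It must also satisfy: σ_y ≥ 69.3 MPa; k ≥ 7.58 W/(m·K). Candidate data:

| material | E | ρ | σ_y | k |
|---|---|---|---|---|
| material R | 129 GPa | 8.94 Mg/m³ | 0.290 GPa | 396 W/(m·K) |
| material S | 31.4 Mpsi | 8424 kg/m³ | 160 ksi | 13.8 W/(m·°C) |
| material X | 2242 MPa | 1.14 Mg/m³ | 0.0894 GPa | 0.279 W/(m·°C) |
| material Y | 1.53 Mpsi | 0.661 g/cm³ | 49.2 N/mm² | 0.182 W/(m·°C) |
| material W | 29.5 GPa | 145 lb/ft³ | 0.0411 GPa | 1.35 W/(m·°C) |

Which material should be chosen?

material S

Screen on constraints: σ_y ≥ 69.3 MPa; k ≥ 7.58 W/(m·K). Survivors: material R, material S.
Convert each candidate to consistent units, then evaluate M:
  material R: E = 129.0 GPa, ρ = 8940 kg/m³
  material S: E = 216.5 GPa, ρ = 8424 kg/m³
  material S: M = 0.713×10⁻³
  material R: M = 0.565×10⁻³
Highest index: material S.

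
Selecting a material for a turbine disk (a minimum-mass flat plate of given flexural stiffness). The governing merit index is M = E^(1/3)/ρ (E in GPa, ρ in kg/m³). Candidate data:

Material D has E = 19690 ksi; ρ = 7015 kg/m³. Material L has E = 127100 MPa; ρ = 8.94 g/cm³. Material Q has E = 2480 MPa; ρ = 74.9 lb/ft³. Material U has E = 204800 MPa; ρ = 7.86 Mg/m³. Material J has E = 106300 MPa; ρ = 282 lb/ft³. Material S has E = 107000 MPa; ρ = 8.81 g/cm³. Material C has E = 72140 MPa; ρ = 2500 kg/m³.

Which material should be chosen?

Convert each candidate to consistent units, then evaluate M:
  material D: E = 135.8 GPa, ρ = 7015 kg/m³
  material L: E = 127.1 GPa, ρ = 8940 kg/m³
  material Q: E = 2.480 GPa, ρ = 1200 kg/m³
  material U: E = 204.8 GPa, ρ = 7860 kg/m³
  material J: E = 106.3 GPa, ρ = 4517 kg/m³
  material S: E = 107.0 GPa, ρ = 8810 kg/m³
  material C: E = 72.14 GPa, ρ = 2500 kg/m³
  material C: M = 1.67×10⁻³
  material Q: M = 1.13×10⁻³
  material J: M = 1.05×10⁻³
  material U: M = 0.750×10⁻³
  material D: M = 0.733×10⁻³
  material L: M = 0.562×10⁻³
  material S: M = 0.539×10⁻³
Material C has the largest M.

material C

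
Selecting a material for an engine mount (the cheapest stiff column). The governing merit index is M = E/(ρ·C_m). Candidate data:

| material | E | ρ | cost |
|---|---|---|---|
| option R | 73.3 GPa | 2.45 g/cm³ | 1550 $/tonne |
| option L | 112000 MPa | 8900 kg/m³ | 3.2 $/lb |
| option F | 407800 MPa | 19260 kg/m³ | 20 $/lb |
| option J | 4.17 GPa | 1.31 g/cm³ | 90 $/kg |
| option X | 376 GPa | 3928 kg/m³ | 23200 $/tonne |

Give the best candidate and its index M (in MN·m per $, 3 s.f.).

option R, M = 19.3 MN·m per $

In SI units:
  option R: E = 73.30 GPa, ρ = 2450 kg/m³, cost = 1.550 $/kg
  option L: E = 112.0 GPa, ρ = 8900 kg/m³, cost = 7.055 $/kg
  option F: E = 407.8 GPa, ρ = 19260 kg/m³, cost = 44.09 $/kg
  option J: E = 4.170 GPa, ρ = 1310 kg/m³, cost = 90.00 $/kg
  option X: E = 376.0 GPa, ρ = 3928 kg/m³, cost = 23.20 $/kg
  option R: M = 19.3 MN·m per $
  option X: M = 4.13 MN·m per $
  option L: M = 1.78 MN·m per $
  option F: M = 0.480 MN·m per $
  option J: M = 0.0354 MN·m per $
Option R has the largest M.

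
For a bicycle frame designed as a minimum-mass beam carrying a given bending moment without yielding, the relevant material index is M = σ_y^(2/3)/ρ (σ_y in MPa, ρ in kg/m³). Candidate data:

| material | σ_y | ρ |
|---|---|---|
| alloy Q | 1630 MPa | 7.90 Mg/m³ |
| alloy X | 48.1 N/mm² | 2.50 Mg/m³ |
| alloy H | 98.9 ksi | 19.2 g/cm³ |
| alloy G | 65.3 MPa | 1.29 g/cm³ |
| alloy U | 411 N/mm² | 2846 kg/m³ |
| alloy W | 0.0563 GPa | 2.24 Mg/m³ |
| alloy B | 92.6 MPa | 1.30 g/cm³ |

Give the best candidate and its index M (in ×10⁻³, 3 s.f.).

In SI units:
  alloy Q: σ_y = 1630 MPa, ρ = 7900 kg/m³
  alloy X: σ_y = 48.10 MPa, ρ = 2500 kg/m³
  alloy H: σ_y = 681.9 MPa, ρ = 19200 kg/m³
  alloy G: σ_y = 65.30 MPa, ρ = 1290 kg/m³
  alloy U: σ_y = 411.0 MPa, ρ = 2846 kg/m³
  alloy W: σ_y = 56.30 MPa, ρ = 2240 kg/m³
  alloy B: σ_y = 92.60 MPa, ρ = 1300 kg/m³
  alloy U: M = 19.4×10⁻³
  alloy Q: M = 17.5×10⁻³
  alloy B: M = 15.7×10⁻³
  alloy G: M = 12.6×10⁻³
  alloy W: M = 6.56×10⁻³
  alloy X: M = 5.29×10⁻³
  alloy H: M = 4.03×10⁻³
Highest index: alloy U.

alloy U, M = 19.4×10⁻³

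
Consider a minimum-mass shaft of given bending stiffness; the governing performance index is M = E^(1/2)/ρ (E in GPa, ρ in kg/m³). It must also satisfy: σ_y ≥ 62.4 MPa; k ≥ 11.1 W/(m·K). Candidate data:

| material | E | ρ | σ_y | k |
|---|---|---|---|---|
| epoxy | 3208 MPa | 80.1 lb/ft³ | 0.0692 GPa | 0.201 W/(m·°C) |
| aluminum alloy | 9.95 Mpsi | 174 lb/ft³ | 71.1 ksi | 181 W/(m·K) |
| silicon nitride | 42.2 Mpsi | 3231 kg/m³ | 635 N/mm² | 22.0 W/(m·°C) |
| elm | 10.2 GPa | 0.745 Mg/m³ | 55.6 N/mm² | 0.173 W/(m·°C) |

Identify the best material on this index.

Screen on constraints: σ_y ≥ 62.4 MPa; k ≥ 11.1 W/(m·K). Survivors: aluminum alloy, silicon nitride.
Convert each candidate to consistent units, then evaluate M:
  aluminum alloy: E = 68.60 GPa, ρ = 2787 kg/m³
  silicon nitride: E = 291.0 GPa, ρ = 3231 kg/m³
  silicon nitride: M = 5.28×10⁻³
  aluminum alloy: M = 2.97×10⁻³
The maximum is for silicon nitride.

silicon nitride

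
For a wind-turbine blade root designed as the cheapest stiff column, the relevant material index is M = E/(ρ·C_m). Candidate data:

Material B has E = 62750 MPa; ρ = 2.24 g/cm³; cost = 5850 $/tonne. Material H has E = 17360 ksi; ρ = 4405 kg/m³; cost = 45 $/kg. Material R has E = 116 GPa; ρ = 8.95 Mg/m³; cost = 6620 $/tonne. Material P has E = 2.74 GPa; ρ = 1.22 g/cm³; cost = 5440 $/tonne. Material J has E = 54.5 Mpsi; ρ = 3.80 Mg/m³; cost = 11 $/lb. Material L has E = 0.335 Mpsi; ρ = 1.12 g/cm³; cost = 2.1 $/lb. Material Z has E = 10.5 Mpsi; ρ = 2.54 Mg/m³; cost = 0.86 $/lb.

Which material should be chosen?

material Z

Putting every candidate on a common basis:
  material B: E = 62.75 GPa, ρ = 2240 kg/m³, cost = 5.850 $/kg
  material H: E = 119.7 GPa, ρ = 4405 kg/m³, cost = 45.00 $/kg
  material R: E = 116.0 GPa, ρ = 8950 kg/m³, cost = 6.620 $/kg
  material P: E = 2.740 GPa, ρ = 1220 kg/m³, cost = 5.440 $/kg
  material J: E = 375.8 GPa, ρ = 3800 kg/m³, cost = 24.25 $/kg
  material L: E = 2.310 GPa, ρ = 1120 kg/m³, cost = 4.630 $/kg
  material Z: E = 72.39 GPa, ρ = 2540 kg/m³, cost = 1.896 $/kg
  material Z: M = 15.0 MN·m per $
  material B: M = 4.79 MN·m per $
  material J: M = 4.08 MN·m per $
  material R: M = 1.96 MN·m per $
  material H: M = 0.604 MN·m per $
  material L: M = 0.445 MN·m per $
  material P: M = 0.413 MN·m per $
Material Z ranks first.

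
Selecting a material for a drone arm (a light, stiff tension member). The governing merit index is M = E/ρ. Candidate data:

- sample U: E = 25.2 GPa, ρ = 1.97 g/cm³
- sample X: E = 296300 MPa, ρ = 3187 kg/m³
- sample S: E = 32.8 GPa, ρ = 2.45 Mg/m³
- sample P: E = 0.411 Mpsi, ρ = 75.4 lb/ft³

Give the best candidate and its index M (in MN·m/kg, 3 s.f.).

In SI units:
  sample U: E = 25.20 GPa, ρ = 1970 kg/m³
  sample X: E = 296.3 GPa, ρ = 3187 kg/m³
  sample S: E = 32.80 GPa, ρ = 2450 kg/m³
  sample P: E = 2.834 GPa, ρ = 1208 kg/m³
  sample X: M = 93.0 MN·m/kg
  sample S: M = 13.4 MN·m/kg
  sample U: M = 12.8 MN·m/kg
  sample P: M = 2.35 MN·m/kg
Highest index: sample X.

sample X, M = 93.0 MN·m/kg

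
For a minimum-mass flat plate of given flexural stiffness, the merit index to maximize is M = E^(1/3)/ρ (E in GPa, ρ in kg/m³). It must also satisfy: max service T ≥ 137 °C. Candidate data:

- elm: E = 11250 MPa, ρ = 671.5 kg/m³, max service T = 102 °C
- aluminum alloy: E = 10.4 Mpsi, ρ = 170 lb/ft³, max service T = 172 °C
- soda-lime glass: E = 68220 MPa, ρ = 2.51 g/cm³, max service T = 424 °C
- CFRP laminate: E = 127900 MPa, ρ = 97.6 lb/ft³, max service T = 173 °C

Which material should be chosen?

CFRP laminate

Screen on constraints: max service T ≥ 137 °C. Survivors: aluminum alloy, soda-lime glass, CFRP laminate.
In SI units:
  aluminum alloy: E = 71.71 GPa, ρ = 2723 kg/m³
  soda-lime glass: E = 68.22 GPa, ρ = 2510 kg/m³
  CFRP laminate: E = 127.9 GPa, ρ = 1563 kg/m³
  CFRP laminate: M = 3.22×10⁻³
  soda-lime glass: M = 1.63×10⁻³
  aluminum alloy: M = 1.53×10⁻³
The maximum is for CFRP laminate.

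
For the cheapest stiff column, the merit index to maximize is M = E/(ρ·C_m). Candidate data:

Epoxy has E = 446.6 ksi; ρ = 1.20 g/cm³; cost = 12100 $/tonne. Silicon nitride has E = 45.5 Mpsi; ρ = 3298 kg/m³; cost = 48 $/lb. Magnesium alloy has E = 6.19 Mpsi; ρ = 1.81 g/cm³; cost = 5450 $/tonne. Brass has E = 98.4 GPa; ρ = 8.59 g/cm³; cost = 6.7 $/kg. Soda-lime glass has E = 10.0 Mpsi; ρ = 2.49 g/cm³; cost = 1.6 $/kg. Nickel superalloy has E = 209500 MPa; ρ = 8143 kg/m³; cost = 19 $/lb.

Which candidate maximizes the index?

After converting to SI:
  epoxy: E = 3.079 GPa, ρ = 1200 kg/m³, cost = 12.10 $/kg
  silicon nitride: E = 313.7 GPa, ρ = 3298 kg/m³, cost = 105.8 $/kg
  magnesium alloy: E = 42.68 GPa, ρ = 1810 kg/m³, cost = 5.450 $/kg
  brass: E = 98.40 GPa, ρ = 8590 kg/m³, cost = 6.700 $/kg
  soda-lime glass: E = 68.95 GPa, ρ = 2490 kg/m³, cost = 1.600 $/kg
  nickel superalloy: E = 209.5 GPa, ρ = 8143 kg/m³, cost = 41.89 $/kg
  soda-lime glass: M = 17.3 MN·m per $
  magnesium alloy: M = 4.33 MN·m per $
  brass: M = 1.71 MN·m per $
  silicon nitride: M = 0.899 MN·m per $
  nickel superalloy: M = 0.614 MN·m per $
  epoxy: M = 0.212 MN·m per $
The maximum is for soda-lime glass.

soda-lime glass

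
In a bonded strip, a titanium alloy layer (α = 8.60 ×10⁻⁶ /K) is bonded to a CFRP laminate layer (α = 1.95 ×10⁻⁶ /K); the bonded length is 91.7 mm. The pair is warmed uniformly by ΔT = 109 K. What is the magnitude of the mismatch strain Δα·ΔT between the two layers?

7.25×10⁻⁴

Δα = |8.60 − 1.95|×10⁻⁶/K = 6.65×10⁻⁶/K.
Mismatch strain = Δα·ΔT = 6.65×10⁻⁶ × 109.0 = 7.25×10⁻⁴.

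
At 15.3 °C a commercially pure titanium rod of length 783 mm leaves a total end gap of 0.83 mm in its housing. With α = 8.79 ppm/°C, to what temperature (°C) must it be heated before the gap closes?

α·L₀·ΔT = 0.83 mm ⇒ ΔT = 0.83 / (8.79×10⁻⁶ × 783.0) = 120.6 K.
T = 15.3 + 120.6 = 135.9 °C.

136 °C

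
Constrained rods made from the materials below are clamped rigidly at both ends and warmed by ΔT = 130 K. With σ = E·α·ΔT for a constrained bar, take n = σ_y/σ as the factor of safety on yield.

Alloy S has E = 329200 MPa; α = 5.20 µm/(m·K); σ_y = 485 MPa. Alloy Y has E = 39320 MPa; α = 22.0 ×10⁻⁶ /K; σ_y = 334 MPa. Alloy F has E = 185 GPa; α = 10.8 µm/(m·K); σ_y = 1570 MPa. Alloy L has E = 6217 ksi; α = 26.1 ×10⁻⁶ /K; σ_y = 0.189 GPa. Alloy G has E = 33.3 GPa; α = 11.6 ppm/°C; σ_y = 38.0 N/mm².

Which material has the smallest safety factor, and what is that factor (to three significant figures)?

alloy G, n = 0.757

In consistent units (E in GPa, α in ×10⁻⁶/K, σ_y in MPa):
  alloy S: E = 329.2, α = 5.20, σ_y = 485.0 → σ = 223 MPa, n = 2.18
  alloy Y: E = 39.32, α = 22.0, σ_y = 334.0 → σ = 112 MPa, n = 2.97
  alloy F: E = 185.0, α = 10.8, σ_y = 1570 → σ = 260 MPa, n = 6.04
  alloy L: E = 42.86, α = 26.1, σ_y = 189.0 → σ = 145 MPa, n = 1.30
  alloy G: E = 33.30, α = 11.6, σ_y = 38.00 → σ = 50.2 MPa, n = 0.757
The minimum is alloy G at n = 0.757.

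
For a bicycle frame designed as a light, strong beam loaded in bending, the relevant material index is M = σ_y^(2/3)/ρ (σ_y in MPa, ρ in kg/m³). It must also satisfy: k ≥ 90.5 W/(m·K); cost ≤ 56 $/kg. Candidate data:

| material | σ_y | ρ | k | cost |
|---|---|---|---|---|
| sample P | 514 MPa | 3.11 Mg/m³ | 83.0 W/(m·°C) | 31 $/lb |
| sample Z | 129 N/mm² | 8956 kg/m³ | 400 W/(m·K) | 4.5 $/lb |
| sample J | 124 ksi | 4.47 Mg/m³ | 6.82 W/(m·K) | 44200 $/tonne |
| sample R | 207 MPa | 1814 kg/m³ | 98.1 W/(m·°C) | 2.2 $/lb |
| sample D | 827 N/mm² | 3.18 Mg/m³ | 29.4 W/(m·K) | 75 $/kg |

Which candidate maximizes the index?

Screen on constraints: k ≥ 90.5 W/(m·K); cost ≤ 56 $/kg. Survivors: sample Z, sample R.
Putting every candidate on a common basis:
  sample Z: σ_y = 129.0 MPa, ρ = 8956 kg/m³
  sample R: σ_y = 207.0 MPa, ρ = 1814 kg/m³
  sample R: M = 19.3×10⁻³
  sample Z: M = 2.85×10⁻³
The maximum is for sample R.

sample R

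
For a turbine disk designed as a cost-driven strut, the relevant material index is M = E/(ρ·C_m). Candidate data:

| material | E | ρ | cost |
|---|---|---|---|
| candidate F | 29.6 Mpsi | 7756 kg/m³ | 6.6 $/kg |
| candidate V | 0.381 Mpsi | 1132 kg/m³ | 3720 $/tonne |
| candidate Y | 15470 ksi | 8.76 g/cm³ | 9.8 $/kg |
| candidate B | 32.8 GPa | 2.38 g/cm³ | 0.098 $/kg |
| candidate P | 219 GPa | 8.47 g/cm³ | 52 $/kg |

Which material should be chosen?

Normalizing units and computing the index:
  candidate F: E = 204.1 GPa, ρ = 7756 kg/m³, cost = 6.600 $/kg
  candidate V: E = 2.627 GPa, ρ = 1132 kg/m³, cost = 3.720 $/kg
  candidate Y: E = 106.7 GPa, ρ = 8760 kg/m³, cost = 9.800 $/kg
  candidate B: E = 32.80 GPa, ρ = 2380 kg/m³, cost = 0.09800 $/kg
  candidate P: E = 219.0 GPa, ρ = 8470 kg/m³, cost = 52.00 $/kg
  candidate B: M = 141 MN·m per $
  candidate F: M = 3.99 MN·m per $
  candidate Y: M = 1.24 MN·m per $
  candidate V: M = 0.624 MN·m per $
  candidate P: M = 0.497 MN·m per $
Candidate B has the largest M.

candidate B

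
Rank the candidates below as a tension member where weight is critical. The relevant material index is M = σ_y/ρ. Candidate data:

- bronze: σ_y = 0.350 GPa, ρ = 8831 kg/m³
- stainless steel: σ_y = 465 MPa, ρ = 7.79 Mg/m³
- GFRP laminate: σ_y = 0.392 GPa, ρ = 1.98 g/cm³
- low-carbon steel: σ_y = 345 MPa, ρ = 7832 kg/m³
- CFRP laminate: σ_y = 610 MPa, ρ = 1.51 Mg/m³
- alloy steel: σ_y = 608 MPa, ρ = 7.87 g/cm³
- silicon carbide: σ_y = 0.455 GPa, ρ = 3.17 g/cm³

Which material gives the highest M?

CFRP laminate

In SI units:
  bronze: σ_y = 350.0 MPa, ρ = 8831 kg/m³
  stainless steel: σ_y = 465.0 MPa, ρ = 7790 kg/m³
  GFRP laminate: σ_y = 392.0 MPa, ρ = 1980 kg/m³
  low-carbon steel: σ_y = 345.0 MPa, ρ = 7832 kg/m³
  CFRP laminate: σ_y = 610.0 MPa, ρ = 1510 kg/m³
  alloy steel: σ_y = 608.0 MPa, ρ = 7870 kg/m³
  silicon carbide: σ_y = 455.0 MPa, ρ = 3170 kg/m³
  CFRP laminate: M = 404 kN·m/kg
  GFRP laminate: M = 198 kN·m/kg
  silicon carbide: M = 144 kN·m/kg
  alloy steel: M = 77.3 kN·m/kg
  stainless steel: M = 59.7 kN·m/kg
  low-carbon steel: M = 44.1 kN·m/kg
  bronze: M = 39.6 kN·m/kg
Highest index: CFRP laminate.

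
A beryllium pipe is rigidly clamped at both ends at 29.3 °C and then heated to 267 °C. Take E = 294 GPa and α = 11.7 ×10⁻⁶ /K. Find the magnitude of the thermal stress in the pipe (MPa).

ΔT = 237.7 K. Constrained thermal stress σ = E·α·ΔT = 294.0×10³ MPa × 11.7×10⁻⁶ × 237.7 = 818 MPa (compressive).

818 MPa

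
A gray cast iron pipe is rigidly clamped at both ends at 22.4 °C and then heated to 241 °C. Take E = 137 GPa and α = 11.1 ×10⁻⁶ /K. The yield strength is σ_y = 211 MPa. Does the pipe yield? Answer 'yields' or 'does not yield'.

ΔT = 218.6 K. Constrained thermal stress σ = E·α·ΔT = 137.0×10³ MPa × 11.1×10⁻⁶ × 218.6 = 332 MPa (compressive).
Compare to σ_y = 211 MPa: σ ≥ σ_y, so it yields.

yields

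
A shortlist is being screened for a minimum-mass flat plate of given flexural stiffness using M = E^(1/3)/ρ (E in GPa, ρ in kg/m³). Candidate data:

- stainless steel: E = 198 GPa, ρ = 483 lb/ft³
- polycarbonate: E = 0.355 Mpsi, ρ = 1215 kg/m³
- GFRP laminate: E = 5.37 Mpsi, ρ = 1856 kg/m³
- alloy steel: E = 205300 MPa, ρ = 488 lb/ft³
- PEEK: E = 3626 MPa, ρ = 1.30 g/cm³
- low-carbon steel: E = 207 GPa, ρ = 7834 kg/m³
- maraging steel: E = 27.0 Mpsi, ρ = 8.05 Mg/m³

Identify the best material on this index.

GFRP laminate

After converting to SI:
  stainless steel: E = 198.0 GPa, ρ = 7737 kg/m³
  polycarbonate: E = 2.448 GPa, ρ = 1215 kg/m³
  GFRP laminate: E = 37.02 GPa, ρ = 1856 kg/m³
  alloy steel: E = 205.3 GPa, ρ = 7817 kg/m³
  PEEK: E = 3.626 GPa, ρ = 1300 kg/m³
  low-carbon steel: E = 207.0 GPa, ρ = 7834 kg/m³
  maraging steel: E = 186.2 GPa, ρ = 8050 kg/m³
  GFRP laminate: M = 1.80×10⁻³
  PEEK: M = 1.18×10⁻³
  polycarbonate: M = 1.11×10⁻³
  low-carbon steel: M = 0.755×10⁻³
  alloy steel: M = 0.755×10⁻³
  stainless steel: M = 0.753×10⁻³
  maraging steel: M = 0.709×10⁻³
Highest index: GFRP laminate.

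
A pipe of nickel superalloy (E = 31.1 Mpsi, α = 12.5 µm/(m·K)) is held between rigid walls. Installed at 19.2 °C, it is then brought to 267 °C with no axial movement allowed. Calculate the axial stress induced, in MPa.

E = 31.1 Mpsi = 214.4 GPa.
ΔT = 247.8 K. Constrained thermal stress σ = E·α·ΔT = 214.4×10³ MPa × 12.5×10⁻⁶ × 247.8 = 664 MPa (compressive).

664 MPa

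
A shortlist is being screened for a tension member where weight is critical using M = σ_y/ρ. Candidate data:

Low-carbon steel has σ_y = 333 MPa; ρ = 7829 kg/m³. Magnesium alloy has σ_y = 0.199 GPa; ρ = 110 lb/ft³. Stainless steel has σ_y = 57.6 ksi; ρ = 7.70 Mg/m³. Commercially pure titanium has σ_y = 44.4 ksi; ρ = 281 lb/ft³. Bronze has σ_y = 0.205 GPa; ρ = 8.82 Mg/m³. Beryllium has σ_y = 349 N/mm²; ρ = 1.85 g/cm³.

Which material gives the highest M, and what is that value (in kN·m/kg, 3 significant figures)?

beryllium, M = 189 kN·m/kg

In SI units:
  low-carbon steel: σ_y = 333.0 MPa, ρ = 7829 kg/m³
  magnesium alloy: σ_y = 199.0 MPa, ρ = 1762 kg/m³
  stainless steel: σ_y = 397.1 MPa, ρ = 7700 kg/m³
  commercially pure titanium: σ_y = 306.1 MPa, ρ = 4501 kg/m³
  bronze: σ_y = 205.0 MPa, ρ = 8820 kg/m³
  beryllium: σ_y = 349.0 MPa, ρ = 1850 kg/m³
  beryllium: M = 189 kN·m/kg
  magnesium alloy: M = 113 kN·m/kg
  commercially pure titanium: M = 68.0 kN·m/kg
  stainless steel: M = 51.6 kN·m/kg
  low-carbon steel: M = 42.5 kN·m/kg
  bronze: M = 23.2 kN·m/kg
The maximum is for beryllium.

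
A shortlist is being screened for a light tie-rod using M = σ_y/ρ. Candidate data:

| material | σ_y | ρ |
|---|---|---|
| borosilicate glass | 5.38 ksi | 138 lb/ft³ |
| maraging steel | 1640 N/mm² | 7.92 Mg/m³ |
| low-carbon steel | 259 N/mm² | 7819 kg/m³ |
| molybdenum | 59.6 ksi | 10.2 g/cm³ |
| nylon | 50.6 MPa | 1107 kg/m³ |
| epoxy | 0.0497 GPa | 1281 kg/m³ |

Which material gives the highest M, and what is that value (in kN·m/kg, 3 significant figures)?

maraging steel, M = 207 kN·m/kg

Normalizing units and computing the index:
  borosilicate glass: σ_y = 37.09 MPa, ρ = 2211 kg/m³
  maraging steel: σ_y = 1640 MPa, ρ = 7920 kg/m³
  low-carbon steel: σ_y = 259.0 MPa, ρ = 7819 kg/m³
  molybdenum: σ_y = 410.9 MPa, ρ = 10200 kg/m³
  nylon: σ_y = 50.60 MPa, ρ = 1107 kg/m³
  epoxy: σ_y = 49.70 MPa, ρ = 1281 kg/m³
  maraging steel: M = 207 kN·m/kg
  nylon: M = 45.7 kN·m/kg
  molybdenum: M = 40.3 kN·m/kg
  epoxy: M = 38.8 kN·m/kg
  low-carbon steel: M = 33.1 kN·m/kg
  borosilicate glass: M = 16.8 kN·m/kg
Highest index: maraging steel.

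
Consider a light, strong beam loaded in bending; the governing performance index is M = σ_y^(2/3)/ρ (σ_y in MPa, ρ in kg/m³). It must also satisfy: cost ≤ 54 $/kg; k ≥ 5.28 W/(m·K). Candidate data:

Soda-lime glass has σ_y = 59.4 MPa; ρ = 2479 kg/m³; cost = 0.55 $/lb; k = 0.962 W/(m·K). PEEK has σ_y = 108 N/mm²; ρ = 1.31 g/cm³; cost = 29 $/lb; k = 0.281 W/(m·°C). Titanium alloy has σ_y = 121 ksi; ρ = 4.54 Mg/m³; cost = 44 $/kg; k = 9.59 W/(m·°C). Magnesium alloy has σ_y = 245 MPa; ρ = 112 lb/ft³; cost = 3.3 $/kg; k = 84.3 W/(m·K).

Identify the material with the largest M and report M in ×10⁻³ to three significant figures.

magnesium alloy, M = 21.8×10⁻³

Screen on constraints: cost ≤ 54 $/kg; k ≥ 5.28 W/(m·K). Survivors: titanium alloy, magnesium alloy.
In SI units:
  titanium alloy: σ_y = 834.3 MPa, ρ = 4540 kg/m³
  magnesium alloy: σ_y = 245.0 MPa, ρ = 1794 kg/m³
  magnesium alloy: M = 21.8×10⁻³
  titanium alloy: M = 19.5×10⁻³
Highest index: magnesium alloy.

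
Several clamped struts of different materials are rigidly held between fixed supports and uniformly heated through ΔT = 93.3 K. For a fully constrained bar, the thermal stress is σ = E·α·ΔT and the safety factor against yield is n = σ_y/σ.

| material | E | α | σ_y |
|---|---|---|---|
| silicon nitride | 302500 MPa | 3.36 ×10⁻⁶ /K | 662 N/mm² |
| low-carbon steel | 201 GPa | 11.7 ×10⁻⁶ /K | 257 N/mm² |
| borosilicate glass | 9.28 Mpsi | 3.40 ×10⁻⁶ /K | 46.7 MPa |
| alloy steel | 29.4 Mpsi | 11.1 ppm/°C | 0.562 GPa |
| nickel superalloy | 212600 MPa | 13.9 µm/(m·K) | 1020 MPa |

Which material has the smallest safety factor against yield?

low-carbon steel

Converting E to GPa, α to ×10⁻⁶/K, σ_y to MPa, then σ and n for each:
  silicon nitride: E = 302.5, α = 3.36, σ_y = 662.0 → σ = 94.8 MPa, n = 6.98
  low-carbon steel: E = 201.0, α = 11.7, σ_y = 257.0 → σ = 219 MPa, n = 1.17
  borosilicate glass: E = 63.98, α = 3.40, σ_y = 46.70 → σ = 20.3 MPa, n = 2.30
  alloy steel: E = 202.7, α = 11.1, σ_y = 562.0 → σ = 210 MPa, n = 2.68
  nickel superalloy: E = 212.6, α = 13.9, σ_y = 1020 → σ = 276 MPa, n = 3.70
Smallest n: low-carbon steel with n = 1.17.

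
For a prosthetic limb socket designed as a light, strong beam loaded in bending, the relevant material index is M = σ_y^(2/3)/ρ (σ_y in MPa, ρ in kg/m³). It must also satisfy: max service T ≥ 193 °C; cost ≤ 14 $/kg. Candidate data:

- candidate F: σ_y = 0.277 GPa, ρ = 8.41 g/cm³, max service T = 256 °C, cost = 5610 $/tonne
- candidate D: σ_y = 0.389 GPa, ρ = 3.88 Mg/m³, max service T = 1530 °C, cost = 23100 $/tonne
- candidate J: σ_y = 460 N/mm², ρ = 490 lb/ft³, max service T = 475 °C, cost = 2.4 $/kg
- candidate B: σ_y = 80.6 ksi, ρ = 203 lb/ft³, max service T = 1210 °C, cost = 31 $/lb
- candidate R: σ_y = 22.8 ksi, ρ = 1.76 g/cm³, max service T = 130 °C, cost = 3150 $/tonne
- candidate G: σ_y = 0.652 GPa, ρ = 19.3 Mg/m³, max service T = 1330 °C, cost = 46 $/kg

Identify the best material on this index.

Screen on constraints: max service T ≥ 193 °C; cost ≤ 14 $/kg. Survivors: candidate F, candidate J.
In SI units:
  candidate F: σ_y = 277.0 MPa, ρ = 8410 kg/m³
  candidate J: σ_y = 460.0 MPa, ρ = 7849 kg/m³
  candidate J: M = 7.59×10⁻³
  candidate F: M = 5.05×10⁻³
Candidate J has the largest M.

candidate J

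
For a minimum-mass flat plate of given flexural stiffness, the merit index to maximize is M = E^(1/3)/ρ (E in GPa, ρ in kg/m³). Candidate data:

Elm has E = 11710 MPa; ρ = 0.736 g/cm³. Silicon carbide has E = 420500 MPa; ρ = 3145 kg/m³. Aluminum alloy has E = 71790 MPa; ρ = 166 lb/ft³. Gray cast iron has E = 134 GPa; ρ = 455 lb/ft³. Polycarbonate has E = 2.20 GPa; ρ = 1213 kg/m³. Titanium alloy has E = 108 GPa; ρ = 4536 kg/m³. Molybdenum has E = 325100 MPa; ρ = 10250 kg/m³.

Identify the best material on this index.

elm

Convert each candidate to consistent units, then evaluate M:
  elm: E = 11.71 GPa, ρ = 736.0 kg/m³
  silicon carbide: E = 420.5 GPa, ρ = 3145 kg/m³
  aluminum alloy: E = 71.79 GPa, ρ = 2659 kg/m³
  gray cast iron: E = 134.0 GPa, ρ = 7288 kg/m³
  polycarbonate: E = 2.200 GPa, ρ = 1213 kg/m³
  titanium alloy: E = 108.0 GPa, ρ = 4536 kg/m³
  molybdenum: E = 325.1 GPa, ρ = 10250 kg/m³
  elm: M = 3.09×10⁻³
  silicon carbide: M = 2.38×10⁻³
  aluminum alloy: M = 1.56×10⁻³
  polycarbonate: M = 1.07×10⁻³
  titanium alloy: M = 1.05×10⁻³
  gray cast iron: M = 0.702×10⁻³
  molybdenum: M = 0.671×10⁻³
Elm has the largest M.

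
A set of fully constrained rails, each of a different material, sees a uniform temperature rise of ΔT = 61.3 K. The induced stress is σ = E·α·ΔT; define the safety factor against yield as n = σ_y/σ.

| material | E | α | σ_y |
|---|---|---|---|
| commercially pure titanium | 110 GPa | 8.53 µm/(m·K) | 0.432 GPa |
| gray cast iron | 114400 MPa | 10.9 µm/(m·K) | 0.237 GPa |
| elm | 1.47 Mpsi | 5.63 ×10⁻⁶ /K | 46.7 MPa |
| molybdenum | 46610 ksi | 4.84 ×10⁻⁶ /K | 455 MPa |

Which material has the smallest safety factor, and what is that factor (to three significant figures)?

In consistent units (E in GPa, α in ×10⁻⁶/K, σ_y in MPa):
  commercially pure titanium: E = 110.0, α = 8.53, σ_y = 432.0 → σ = 57.5 MPa, n = 7.51
  gray cast iron: E = 114.4, α = 10.9, σ_y = 237.0 → σ = 76.4 MPa, n = 3.10
  elm: E = 10.14, α = 5.63, σ_y = 46.70 → σ = 3.50 MPa, n = 13.4
  molybdenum: E = 321.4, α = 4.84, σ_y = 455.0 → σ = 95.3 MPa, n = 4.77
The minimum is gray cast iron at n = 3.10.

gray cast iron, n = 3.10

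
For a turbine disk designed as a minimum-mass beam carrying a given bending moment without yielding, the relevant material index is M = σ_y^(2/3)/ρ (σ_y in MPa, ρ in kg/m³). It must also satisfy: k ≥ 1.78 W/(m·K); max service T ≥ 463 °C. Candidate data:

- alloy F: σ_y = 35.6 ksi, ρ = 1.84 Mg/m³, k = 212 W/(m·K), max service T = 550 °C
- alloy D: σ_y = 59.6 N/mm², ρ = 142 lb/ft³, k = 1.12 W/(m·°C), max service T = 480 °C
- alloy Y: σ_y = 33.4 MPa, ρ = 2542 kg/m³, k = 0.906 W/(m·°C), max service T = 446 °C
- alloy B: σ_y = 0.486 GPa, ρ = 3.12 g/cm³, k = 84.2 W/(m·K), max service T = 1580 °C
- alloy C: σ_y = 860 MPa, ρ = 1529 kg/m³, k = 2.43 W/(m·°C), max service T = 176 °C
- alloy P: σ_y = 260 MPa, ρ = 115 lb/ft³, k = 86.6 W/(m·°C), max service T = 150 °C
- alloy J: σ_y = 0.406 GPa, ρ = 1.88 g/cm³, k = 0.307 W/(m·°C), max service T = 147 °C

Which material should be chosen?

Screen on constraints: k ≥ 1.78 W/(m·K); max service T ≥ 463 °C. Survivors: alloy F, alloy B.
Normalizing units and computing the index:
  alloy F: σ_y = 245.5 MPa, ρ = 1840 kg/m³
  alloy B: σ_y = 486.0 MPa, ρ = 3120 kg/m³
  alloy F: M = 21.3×10⁻³
  alloy B: M = 19.8×10⁻³
The maximum is for alloy F.

alloy F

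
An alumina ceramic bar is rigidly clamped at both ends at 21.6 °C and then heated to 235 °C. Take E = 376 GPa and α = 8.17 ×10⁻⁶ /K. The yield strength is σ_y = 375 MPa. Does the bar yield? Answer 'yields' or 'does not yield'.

ΔT = 213.4 K. Constrained thermal stress σ = E·α·ΔT = 376.0×10³ MPa × 8.17×10⁻⁶ × 213.4 = 656 MPa (compressive).
Compare to σ_y = 375 MPa: σ ≥ σ_y, so it yields.

yields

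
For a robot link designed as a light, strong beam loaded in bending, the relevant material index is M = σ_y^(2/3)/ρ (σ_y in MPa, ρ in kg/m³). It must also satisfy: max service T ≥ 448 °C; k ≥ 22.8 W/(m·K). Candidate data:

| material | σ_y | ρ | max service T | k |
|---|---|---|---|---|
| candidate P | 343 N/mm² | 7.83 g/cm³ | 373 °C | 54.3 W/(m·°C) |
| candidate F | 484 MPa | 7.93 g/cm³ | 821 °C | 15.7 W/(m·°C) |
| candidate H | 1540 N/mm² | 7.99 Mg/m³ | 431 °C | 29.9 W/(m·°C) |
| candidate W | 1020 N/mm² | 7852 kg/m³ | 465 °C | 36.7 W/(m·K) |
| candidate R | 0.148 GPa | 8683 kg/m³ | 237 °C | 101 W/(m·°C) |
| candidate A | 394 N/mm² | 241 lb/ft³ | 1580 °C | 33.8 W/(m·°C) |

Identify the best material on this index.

candidate A

Screen on constraints: max service T ≥ 448 °C; k ≥ 22.8 W/(m·K). Survivors: candidate W, candidate A.
Convert each candidate to consistent units, then evaluate M:
  candidate W: σ_y = 1020 MPa, ρ = 7852 kg/m³
  candidate A: σ_y = 394.0 MPa, ρ = 3860 kg/m³
  candidate A: M = 13.9×10⁻³
  candidate W: M = 12.9×10⁻³
Candidate A has the largest M.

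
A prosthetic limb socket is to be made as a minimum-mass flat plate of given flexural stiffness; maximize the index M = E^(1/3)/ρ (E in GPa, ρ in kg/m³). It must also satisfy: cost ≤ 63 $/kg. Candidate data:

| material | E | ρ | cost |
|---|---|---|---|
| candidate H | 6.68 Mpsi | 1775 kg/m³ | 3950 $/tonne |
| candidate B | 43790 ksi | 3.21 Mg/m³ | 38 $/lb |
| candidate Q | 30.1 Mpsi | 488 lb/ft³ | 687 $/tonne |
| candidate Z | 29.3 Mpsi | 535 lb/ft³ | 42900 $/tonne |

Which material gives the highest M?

Screen on constraints: cost ≤ 63 $/kg. Survivors: candidate H, candidate Q, candidate Z.
Normalizing units and computing the index:
  candidate H: E = 46.06 GPa, ρ = 1775 kg/m³
  candidate Q: E = 207.5 GPa, ρ = 7817 kg/m³
  candidate Z: E = 202.0 GPa, ρ = 8570 kg/m³
  candidate H: M = 2.02×10⁻³
  candidate Q: M = 0.757×10⁻³
  candidate Z: M = 0.685×10⁻³
Highest index: candidate H.

candidate H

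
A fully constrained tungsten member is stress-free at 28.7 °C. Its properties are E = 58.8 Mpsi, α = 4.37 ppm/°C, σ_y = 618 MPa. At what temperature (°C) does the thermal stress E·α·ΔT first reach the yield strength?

378 °C

E = 58.8 Mpsi = 405.4 GPa.
E·α·ΔT = 618.0 MPa ⇒ ΔT = 618.0 / (405.4×10³ × 4.37×10⁻⁶) = 348.8 K.
T = 28.7 + 348.8 = 377.5 °C.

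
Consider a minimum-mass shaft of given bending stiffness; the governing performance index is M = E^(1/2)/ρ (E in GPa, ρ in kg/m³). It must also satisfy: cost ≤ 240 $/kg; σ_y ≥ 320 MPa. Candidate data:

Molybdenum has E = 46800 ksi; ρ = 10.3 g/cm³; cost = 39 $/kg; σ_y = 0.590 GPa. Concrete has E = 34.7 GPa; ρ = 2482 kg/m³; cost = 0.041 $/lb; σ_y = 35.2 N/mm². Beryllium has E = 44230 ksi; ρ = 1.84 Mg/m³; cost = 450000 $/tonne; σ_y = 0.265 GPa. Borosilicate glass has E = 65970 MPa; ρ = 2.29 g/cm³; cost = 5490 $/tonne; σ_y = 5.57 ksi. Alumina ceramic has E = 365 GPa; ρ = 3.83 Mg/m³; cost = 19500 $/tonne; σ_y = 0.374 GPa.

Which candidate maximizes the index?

Screen on constraints: cost ≤ 240 $/kg; σ_y ≥ 320 MPa. Survivors: molybdenum, alumina ceramic.
Putting every candidate on a common basis:
  molybdenum: E = 322.7 GPa, ρ = 10300 kg/m³
  alumina ceramic: E = 365.0 GPa, ρ = 3830 kg/m³
  alumina ceramic: M = 4.99×10⁻³
  molybdenum: M = 1.74×10⁻³
The maximum is for alumina ceramic.

alumina ceramic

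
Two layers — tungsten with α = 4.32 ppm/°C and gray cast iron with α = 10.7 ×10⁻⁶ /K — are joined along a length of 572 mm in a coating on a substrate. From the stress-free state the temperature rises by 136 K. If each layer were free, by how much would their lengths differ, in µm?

Δα = |4.32 − 10.7|×10⁻⁶/K = 6.38×10⁻⁶/K.
ΔL_mismatch = Δα·L·ΔT = 6.38×10⁻⁶ × 572.0 mm × 136.0 K = 496 µm.

496 µm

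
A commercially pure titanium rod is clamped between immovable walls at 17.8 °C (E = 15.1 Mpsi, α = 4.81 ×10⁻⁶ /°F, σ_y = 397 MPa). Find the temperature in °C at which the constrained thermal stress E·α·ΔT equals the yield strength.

E = 15.1 Mpsi = 104.1 GPa.
α = 4.81×10⁻⁶/°F × 9/5 = 8.66×10⁻⁶/K.
E·α·ΔT = 397.0 MPa ⇒ ΔT = 397.0 / (104.1×10³ × 8.66×10⁻⁶) = 440.4 K.
T = 17.8 + 440.4 = 458.2 °C.

458 °C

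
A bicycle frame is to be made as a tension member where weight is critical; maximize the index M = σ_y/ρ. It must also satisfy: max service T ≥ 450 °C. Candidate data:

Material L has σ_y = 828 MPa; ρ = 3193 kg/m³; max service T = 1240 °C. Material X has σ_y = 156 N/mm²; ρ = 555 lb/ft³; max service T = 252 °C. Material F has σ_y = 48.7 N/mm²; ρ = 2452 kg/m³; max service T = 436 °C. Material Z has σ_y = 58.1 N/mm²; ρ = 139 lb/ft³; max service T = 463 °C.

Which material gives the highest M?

material L

Screen on constraints: max service T ≥ 450 °C. Survivors: material L, material Z.
Normalizing units and computing the index:
  material L: σ_y = 828.0 MPa, ρ = 3193 kg/m³
  material Z: σ_y = 58.10 MPa, ρ = 2227 kg/m³
  material L: M = 259 kN·m/kg
  material Z: M = 26.1 kN·m/kg
Material L ranks first.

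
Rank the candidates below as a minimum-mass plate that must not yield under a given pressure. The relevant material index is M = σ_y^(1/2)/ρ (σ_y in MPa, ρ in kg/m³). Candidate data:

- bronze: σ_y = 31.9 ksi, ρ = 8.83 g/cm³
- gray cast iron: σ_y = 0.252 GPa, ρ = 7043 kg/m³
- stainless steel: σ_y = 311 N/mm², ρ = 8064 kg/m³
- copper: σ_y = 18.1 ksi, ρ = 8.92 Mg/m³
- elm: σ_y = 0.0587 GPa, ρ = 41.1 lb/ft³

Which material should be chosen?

elm

Putting every candidate on a common basis:
  bronze: σ_y = 219.9 MPa, ρ = 8830 kg/m³
  gray cast iron: σ_y = 252.0 MPa, ρ = 7043 kg/m³
  stainless steel: σ_y = 311.0 MPa, ρ = 8064 kg/m³
  copper: σ_y = 124.8 MPa, ρ = 8920 kg/m³
  elm: σ_y = 58.70 MPa, ρ = 658.4 kg/m³
  elm: M = 11.6×10⁻³
  gray cast iron: M = 2.25×10⁻³
  stainless steel: M = 2.19×10⁻³
  bronze: M = 1.68×10⁻³
  copper: M = 1.25×10⁻³
The maximum is for elm.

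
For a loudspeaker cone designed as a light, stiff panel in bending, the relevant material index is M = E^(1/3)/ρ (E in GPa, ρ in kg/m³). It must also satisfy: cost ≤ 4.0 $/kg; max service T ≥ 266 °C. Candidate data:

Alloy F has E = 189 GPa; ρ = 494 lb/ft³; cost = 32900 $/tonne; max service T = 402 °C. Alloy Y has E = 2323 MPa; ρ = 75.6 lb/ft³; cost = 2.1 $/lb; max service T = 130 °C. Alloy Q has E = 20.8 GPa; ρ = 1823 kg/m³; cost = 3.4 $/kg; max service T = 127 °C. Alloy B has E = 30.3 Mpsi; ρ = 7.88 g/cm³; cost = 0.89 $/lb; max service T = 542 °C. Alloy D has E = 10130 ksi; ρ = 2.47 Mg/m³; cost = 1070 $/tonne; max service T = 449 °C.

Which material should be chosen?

Screen on constraints: cost ≤ 4.0 $/kg; max service T ≥ 266 °C. Survivors: alloy B, alloy D.
Convert each candidate to consistent units, then evaluate M:
  alloy B: E = 208.9 GPa, ρ = 7880 kg/m³
  alloy D: E = 69.84 GPa, ρ = 2470 kg/m³
  alloy D: M = 1.67×10⁻³
  alloy B: M = 0.753×10⁻³
The maximum is for alloy D.

alloy D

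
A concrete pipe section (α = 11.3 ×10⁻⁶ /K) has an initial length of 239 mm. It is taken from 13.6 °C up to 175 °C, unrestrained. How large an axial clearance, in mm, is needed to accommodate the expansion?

ΔT = 175 − 13.6 = 161.4 K.
ΔL = α·L₀·ΔT = 11.3×10⁻⁶ × 239 mm × 161.4 K = 0.436 mm.

0.436 mm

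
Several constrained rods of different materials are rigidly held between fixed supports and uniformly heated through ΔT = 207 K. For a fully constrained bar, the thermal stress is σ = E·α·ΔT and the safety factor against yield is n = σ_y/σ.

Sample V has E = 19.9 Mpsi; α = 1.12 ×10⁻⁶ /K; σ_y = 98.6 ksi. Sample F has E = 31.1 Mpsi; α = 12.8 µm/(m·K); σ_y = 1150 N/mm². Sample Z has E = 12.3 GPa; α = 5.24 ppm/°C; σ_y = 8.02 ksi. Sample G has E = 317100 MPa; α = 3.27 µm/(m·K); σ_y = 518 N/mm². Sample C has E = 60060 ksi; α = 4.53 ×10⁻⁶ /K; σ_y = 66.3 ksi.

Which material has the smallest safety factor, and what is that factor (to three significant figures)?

Per material, after unit conversion:
  sample V: E = 137.2, α = 1.12, σ_y = 679.8 → σ = 31.8 MPa, n = 21.4
  sample F: E = 214.4, α = 12.8, σ_y = 1150 → σ = 568 MPa, n = 2.02
  sample Z: E = 12.30, α = 5.24, σ_y = 55.30 → σ = 13.3 MPa, n = 4.14
  sample G: E = 317.1, α = 3.27, σ_y = 518.0 → σ = 215 MPa, n = 2.41
  sample C: E = 414.1, α = 4.53, σ_y = 457.1 → σ = 388 MPa, n = 1.18
Smallest n: sample C with n = 1.18.

sample C, n = 1.18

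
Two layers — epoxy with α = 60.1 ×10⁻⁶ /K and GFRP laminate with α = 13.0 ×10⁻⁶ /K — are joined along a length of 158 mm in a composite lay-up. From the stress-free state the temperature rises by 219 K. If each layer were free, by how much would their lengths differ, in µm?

1630 µm

Δα = |60.1 − 13.0|×10⁻⁶/K = 47.1×10⁻⁶/K.
ΔL_mismatch = Δα·L·ΔT = 47.1×10⁻⁶ × 158.0 mm × 219.0 K = 1630 µm.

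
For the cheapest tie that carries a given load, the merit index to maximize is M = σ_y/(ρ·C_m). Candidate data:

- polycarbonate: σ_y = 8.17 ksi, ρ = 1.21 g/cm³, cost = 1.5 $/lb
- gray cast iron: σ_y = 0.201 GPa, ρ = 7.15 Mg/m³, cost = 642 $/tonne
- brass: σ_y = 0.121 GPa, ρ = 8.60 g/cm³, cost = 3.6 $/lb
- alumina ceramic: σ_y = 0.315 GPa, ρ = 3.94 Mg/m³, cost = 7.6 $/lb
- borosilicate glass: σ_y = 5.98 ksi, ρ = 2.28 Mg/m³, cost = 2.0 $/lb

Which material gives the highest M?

In SI units:
  polycarbonate: σ_y = 56.33 MPa, ρ = 1210 kg/m³, cost = 3.307 $/kg
  gray cast iron: σ_y = 201.0 MPa, ρ = 7150 kg/m³, cost = 0.6420 $/kg
  brass: σ_y = 121.0 MPa, ρ = 8600 kg/m³, cost = 7.937 $/kg
  alumina ceramic: σ_y = 315.0 MPa, ρ = 3940 kg/m³, cost = 16.75 $/kg
  borosilicate glass: σ_y = 41.23 MPa, ρ = 2280 kg/m³, cost = 4.409 $/kg
  gray cast iron: M = 43.8 kN·m per $
  polycarbonate: M = 14.1 kN·m per $
  alumina ceramic: M = 4.77 kN·m per $
  borosilicate glass: M = 4.10 kN·m per $
  brass: M = 1.77 kN·m per $
Gray cast iron ranks first.

gray cast iron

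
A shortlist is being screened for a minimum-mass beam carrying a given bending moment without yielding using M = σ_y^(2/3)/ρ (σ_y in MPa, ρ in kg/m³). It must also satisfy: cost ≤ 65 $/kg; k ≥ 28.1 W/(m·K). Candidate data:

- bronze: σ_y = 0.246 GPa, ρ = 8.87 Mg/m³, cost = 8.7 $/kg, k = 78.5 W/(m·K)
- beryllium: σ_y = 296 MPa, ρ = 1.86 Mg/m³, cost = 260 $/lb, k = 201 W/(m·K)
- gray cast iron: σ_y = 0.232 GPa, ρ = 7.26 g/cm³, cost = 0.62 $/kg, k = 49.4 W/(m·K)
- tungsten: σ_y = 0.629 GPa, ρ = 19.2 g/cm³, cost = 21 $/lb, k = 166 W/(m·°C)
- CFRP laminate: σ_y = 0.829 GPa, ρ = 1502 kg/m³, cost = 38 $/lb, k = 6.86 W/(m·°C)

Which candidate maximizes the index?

gray cast iron

Screen on constraints: cost ≤ 65 $/kg; k ≥ 28.1 W/(m·K). Survivors: bronze, gray cast iron, tungsten.
Putting every candidate on a common basis:
  bronze: σ_y = 246.0 MPa, ρ = 8870 kg/m³
  gray cast iron: σ_y = 232.0 MPa, ρ = 7260 kg/m³
  tungsten: σ_y = 629.0 MPa, ρ = 19200 kg/m³
  gray cast iron: M = 5.20×10⁻³
  bronze: M = 4.43×10⁻³
  tungsten: M = 3.82×10⁻³
The maximum is for gray cast iron.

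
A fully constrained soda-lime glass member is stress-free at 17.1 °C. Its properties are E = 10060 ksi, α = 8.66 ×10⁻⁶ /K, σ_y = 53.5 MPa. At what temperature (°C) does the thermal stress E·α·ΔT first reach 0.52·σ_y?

63.4 °C

E = 10060 ksi = 69.36 GPa.
E·α·ΔT = 27.82 MPa ⇒ ΔT = 27.82 / (69.36×10³ × 8.66×10⁻⁶) = 46.32 K.
T = 17.1 + 46.32 = 63.42 °C.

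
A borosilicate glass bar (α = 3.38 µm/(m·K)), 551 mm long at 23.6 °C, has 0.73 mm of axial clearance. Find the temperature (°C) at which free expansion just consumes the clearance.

416 °C

α·L₀·ΔT = 0.73 mm ⇒ ΔT = 0.73 / (3.38×10⁻⁶ × 551.0) = 392.0 K.
T = 23.6 + 392.0 = 415.6 °C.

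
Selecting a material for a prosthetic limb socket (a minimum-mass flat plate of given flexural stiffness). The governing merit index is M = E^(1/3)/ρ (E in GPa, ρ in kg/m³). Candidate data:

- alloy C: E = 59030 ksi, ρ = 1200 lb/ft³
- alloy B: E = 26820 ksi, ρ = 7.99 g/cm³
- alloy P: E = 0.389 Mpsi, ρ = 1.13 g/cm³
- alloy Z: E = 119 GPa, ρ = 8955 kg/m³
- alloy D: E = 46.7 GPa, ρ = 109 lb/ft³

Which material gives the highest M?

Putting every candidate on a common basis:
  alloy C: E = 407.0 GPa, ρ = 19220 kg/m³
  alloy B: E = 184.9 GPa, ρ = 7990 kg/m³
  alloy P: E = 2.682 GPa, ρ = 1130 kg/m³
  alloy Z: E = 119.0 GPa, ρ = 8955 kg/m³
  alloy D: E = 46.70 GPa, ρ = 1746 kg/m³
  alloy D: M = 2.06×10⁻³
  alloy P: M = 1.23×10⁻³
  alloy B: M = 0.713×10⁻³
  alloy Z: M = 0.549×10⁻³
  alloy C: M = 0.386×10⁻³
Highest index: alloy D.

alloy D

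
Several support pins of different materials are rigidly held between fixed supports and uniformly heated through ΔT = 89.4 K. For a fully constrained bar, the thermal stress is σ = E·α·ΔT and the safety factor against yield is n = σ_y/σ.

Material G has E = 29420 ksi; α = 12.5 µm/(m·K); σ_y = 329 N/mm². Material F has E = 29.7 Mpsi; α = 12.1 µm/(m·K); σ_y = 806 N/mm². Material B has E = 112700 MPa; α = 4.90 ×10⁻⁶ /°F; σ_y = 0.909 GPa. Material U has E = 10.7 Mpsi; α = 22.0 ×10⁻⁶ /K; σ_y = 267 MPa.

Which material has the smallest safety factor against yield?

material G

In consistent units (E in GPa, α in ×10⁻⁶/K, σ_y in MPa):
  material G: E = 202.8, α = 12.5, σ_y = 329.0 → σ = 227 MPa, n = 1.45
  material F: E = 204.8, α = 12.1, σ_y = 806.0 → σ = 222 MPa, n = 3.64
  material B: E = 112.7, α = 8.82, σ_y = 909.0 → σ = 88.9 MPa, n = 10.2
  material U: E = 73.77, α = 22.0, σ_y = 267.0 → σ = 145 MPa, n = 1.84
Smallest n: material G with n = 1.45.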